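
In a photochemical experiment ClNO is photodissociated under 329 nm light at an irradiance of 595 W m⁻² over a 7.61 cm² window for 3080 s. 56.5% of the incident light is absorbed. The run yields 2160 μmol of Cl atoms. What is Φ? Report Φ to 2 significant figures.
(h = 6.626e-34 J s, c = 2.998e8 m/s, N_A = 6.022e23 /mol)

Φ = 1.0

Product: 2160 μmol = 0.00216 mol.
Photon energy at 329 nm: hc/λ = (6.626e-34)(2.998e8)/(329e-9) = 6.038e-19 J.
Energy delivered: (595 W m⁻²)(7.61e-4 m²)(3080 s) = 1395 J.
Photons incident: 1395 / 6.038e-19 = 2.310e21, i.e. 2.310e21/6.022e23 = 0.003836 mol.
Photons absorbed: 0.565 × 0.003836 = 0.002167 mol.
Φ = 0.00216 mol / 0.002167 mol photons = 1.0.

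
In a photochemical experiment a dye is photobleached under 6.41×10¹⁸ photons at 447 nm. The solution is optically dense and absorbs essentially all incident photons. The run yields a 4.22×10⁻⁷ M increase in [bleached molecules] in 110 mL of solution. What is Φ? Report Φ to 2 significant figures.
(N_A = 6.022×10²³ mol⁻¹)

Φ = 0.0044

Product: (4.22×10⁻⁷ M)(0.11 L) = 4.642×10⁻⁸ mol.
Moles of photons: 6.41×10¹⁸ / 6.022×10²³ = 1.064×10⁻⁵ mol.
Φ = 4.642×10⁻⁸ mol / 1.064×10⁻⁵ mol photons = 0.0044.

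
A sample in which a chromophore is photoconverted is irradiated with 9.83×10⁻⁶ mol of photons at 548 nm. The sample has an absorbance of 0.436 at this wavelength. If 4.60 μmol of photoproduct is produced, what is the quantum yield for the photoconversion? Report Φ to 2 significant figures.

Φ = 0.74

Product: 4.60 μmol = 4.60×10⁻⁶ mol.
Fraction absorbed: 1 − 10^(−0.436) = 0.6336.
Photons absorbed: 0.6336 × 9.83×10⁻⁶ = 6.228×10⁻⁶ mol.
Φ = 4.60×10⁻⁶ mol / 6.228×10⁻⁶ mol photons = 0.74.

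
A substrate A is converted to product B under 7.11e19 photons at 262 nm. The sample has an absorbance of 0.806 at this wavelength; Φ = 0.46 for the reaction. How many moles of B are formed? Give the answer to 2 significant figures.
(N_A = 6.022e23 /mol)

4.6e-5 mol

Moles of photons: 7.11e19 / 6.022e23 = 1.181e-4 mol.
Fraction absorbed: 1 − 10^(−0.806) = 0.8437.
Photons absorbed: 0.8437 × 1.181e-4 = 9.964e-5 mol.
Product: Φ × n_abs = 0.46 × 9.964e-5 = 4.583e-5 mol.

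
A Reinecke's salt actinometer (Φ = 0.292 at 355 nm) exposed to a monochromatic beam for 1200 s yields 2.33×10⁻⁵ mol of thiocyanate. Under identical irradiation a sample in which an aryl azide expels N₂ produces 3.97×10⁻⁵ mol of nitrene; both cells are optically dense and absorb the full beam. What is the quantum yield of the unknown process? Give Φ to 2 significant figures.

Φ = 0.50

Photons absorbed by the actinometer: 2.33×10⁻⁵ / 0.292 = 7.979×10⁻⁵ mol.
Φ(unknown) = 3.97×10⁻⁵ / 7.979×10⁻⁵ = 0.50.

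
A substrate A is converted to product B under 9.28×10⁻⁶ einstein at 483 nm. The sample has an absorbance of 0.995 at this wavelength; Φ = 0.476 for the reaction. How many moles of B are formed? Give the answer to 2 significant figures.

Fraction absorbed: 1 − 10^(−0.995) = 0.8988.
Photons absorbed: 0.8988 × 9.28×10⁻⁶ = 8.341×10⁻⁶ mol.
Product: Φ × n_abs = 0.476 × 8.341×10⁻⁶ = 3.970×10⁻⁶ mol.

4.0×10⁻⁶ mol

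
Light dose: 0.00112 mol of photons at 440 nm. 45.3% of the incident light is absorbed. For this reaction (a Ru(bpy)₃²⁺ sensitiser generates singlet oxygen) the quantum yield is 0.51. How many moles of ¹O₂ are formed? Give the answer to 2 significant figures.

2.6×10⁻⁴ mol

Photons absorbed: 0.453 × 0.00112 = 5.074×10⁻⁴ mol.
Product: Φ × n_abs = 0.51 × 5.074×10⁻⁴ = 2.588×10⁻⁴ mol.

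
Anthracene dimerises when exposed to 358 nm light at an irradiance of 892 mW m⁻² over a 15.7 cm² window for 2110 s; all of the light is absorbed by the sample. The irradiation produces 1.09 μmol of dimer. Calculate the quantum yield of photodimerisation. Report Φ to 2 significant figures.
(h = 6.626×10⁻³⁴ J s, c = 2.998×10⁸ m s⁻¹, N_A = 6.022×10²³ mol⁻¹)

Φ = 0.12

Product: 1.09 μmol = 1.09×10⁻⁶ mol.
Photon energy at 358 nm: hc/λ = (6.626×10⁻³⁴)(2.998×10⁸)/(358×10⁻⁹) = 5.549×10⁻¹⁹ J.
Energy delivered: (892 mW m⁻²)(15.7×10⁻⁴ m²)(2110 s) = 2.955 J.
Photons incident: 2.955 / 5.549×10⁻¹⁹ = 5.325×10¹⁸, i.e. 5.325×10¹⁸/6.022×10²³ = 8.843×10⁻⁶ mol.
Φ = 1.09×10⁻⁶ mol / 8.843×10⁻⁶ mol photons = 0.12.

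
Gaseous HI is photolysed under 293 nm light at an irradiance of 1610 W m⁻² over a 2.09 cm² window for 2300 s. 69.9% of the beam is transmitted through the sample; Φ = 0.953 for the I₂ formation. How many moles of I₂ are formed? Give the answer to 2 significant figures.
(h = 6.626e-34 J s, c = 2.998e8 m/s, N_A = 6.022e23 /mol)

Photon energy at 293 nm: hc/λ = (6.626e-34)(2.998e8)/(293e-9) = 6.780e-19 J.
Energy delivered: (1610 W m⁻²)(2.09e-4 m²)(2300 s) = 773.9 J.
Photons incident: 773.9 / 6.780e-19 = 1.141e21, i.e. 1.141e21/6.022e23 = 0.001895 mol.
Fraction absorbed: 1 − 69.9/100 = 0.3010.
Photons absorbed: 0.3010 × 0.001895 = 5.704e-4 mol.
Product: Φ × n_abs = 0.953 × 5.704e-4 = 5.436e-4 mol.

5.4e-4 mol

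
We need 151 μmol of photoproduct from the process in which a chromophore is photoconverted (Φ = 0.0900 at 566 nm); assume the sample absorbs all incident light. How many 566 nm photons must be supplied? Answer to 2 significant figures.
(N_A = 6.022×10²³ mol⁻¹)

1.0×10²¹ photons

Product: 151 μmol = 1.51×10⁻⁴ mol.
Photons that must be absorbed: 1.51×10⁻⁴ / 0.0900 = 0.001678 mol.
Photon count: 0.001678 × 6.022×10²³ = 1.0×10²¹.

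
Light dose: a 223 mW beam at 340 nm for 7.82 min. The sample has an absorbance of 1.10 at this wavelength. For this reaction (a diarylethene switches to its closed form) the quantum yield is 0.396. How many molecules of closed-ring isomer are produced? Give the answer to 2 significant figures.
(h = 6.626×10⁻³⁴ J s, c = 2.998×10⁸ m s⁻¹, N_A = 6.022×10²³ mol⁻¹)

6.5×10¹⁹ molecules

Photon energy at 340 nm: hc/λ = (6.626×10⁻³⁴)(2.998×10⁸)/(340×10⁻⁹) = 5.843×10⁻¹⁹ J.
Energy delivered: (223 mW)(469.2 s) = 104.6 J.
Photons incident: 104.6 / 5.843×10⁻¹⁹ = 1.790×10²⁰, i.e. 1.790×10²⁰/6.022×10²³ = 2.972×10⁻⁴ mol.
Fraction absorbed: 1 − 10^(−1.10) = 0.9206.
Photons absorbed: 0.9206 × 2.972×10⁻⁴ = 2.736×10⁻⁴ mol.
Product: Φ × n_abs = 0.396 × 2.736×10⁻⁴ = 1.083×10⁻⁴ mol.
As a count: 1.083×10⁻⁴ × 6.022×10²³ = 6.5×10¹⁹.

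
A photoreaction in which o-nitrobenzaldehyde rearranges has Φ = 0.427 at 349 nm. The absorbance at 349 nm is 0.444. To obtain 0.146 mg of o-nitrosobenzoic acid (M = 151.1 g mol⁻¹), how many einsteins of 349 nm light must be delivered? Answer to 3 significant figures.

Product: 0.146 mg / 151.1 g mol⁻¹ = 9.662×10⁻⁷ mol.
Photons that must be absorbed: 9.662×10⁻⁷ / 0.427 = 2.263×10⁻⁶ mol.
Fraction absorbed: 1 − 10^(−0.444) = 0.6403.
Incident photons needed: 2.263×10⁻⁶ / 0.6403 = 3.534×10⁻⁶ mol.

3.53×10⁻⁶ einstein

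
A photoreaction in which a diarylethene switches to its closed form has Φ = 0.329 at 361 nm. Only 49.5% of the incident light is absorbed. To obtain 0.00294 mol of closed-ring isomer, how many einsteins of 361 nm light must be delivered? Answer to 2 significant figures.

0.018 einstein

Photons that must be absorbed: 0.00294 / 0.329 = 0.008936 mol.
Incident photons needed: 0.008936 / 0.495 = 0.01805 mol.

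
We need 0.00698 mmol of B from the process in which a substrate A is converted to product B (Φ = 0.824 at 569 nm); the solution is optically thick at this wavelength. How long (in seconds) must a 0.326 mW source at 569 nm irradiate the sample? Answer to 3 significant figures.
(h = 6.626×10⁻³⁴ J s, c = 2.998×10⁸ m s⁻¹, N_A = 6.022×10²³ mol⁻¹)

Product: 0.00698 mmol = 6.98×10⁻⁶ mol.
Photons that must be absorbed: 6.98×10⁻⁶ / 0.824 = 8.471×10⁻⁶ mol.
Photon energy: hc/λ = 3.491×10⁻¹⁹ J; per mole, 2.102×10⁵ J mol⁻¹.
Energy required: 8.471×10⁻⁶ × 2.102×10⁵ = 1.781 J.
Time: 1.781 J / 0.000326 W = 5460 s.

t ≈ 5460 s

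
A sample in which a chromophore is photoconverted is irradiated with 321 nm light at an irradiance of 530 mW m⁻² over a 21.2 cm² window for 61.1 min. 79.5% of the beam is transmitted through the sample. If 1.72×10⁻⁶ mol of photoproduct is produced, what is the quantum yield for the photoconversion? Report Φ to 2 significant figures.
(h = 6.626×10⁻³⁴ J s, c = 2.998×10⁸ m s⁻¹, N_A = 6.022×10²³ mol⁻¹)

Φ = 0.76

Photon energy at 321 nm: hc/λ = (6.626×10⁻³⁴)(2.998×10⁸)/(321×10⁻⁹) = 6.188×10⁻¹⁹ J.
Energy delivered: (530 mW m⁻²)(21.2×10⁻⁴ m²)(3666 s) = 4.119 J.
Photons incident: 4.119 / 6.188×10⁻¹⁹ = 6.656×10¹⁸, i.e. 6.656×10¹⁸/6.022×10²³ = 1.105×10⁻⁵ mol.
Fraction absorbed: 1 − 79.5/100 = 0.2050.
Photons absorbed: 0.2050 × 1.105×10⁻⁵ = 2.265×10⁻⁶ mol.
Φ = 1.72×10⁻⁶ mol / 2.265×10⁻⁶ mol photons = 0.76.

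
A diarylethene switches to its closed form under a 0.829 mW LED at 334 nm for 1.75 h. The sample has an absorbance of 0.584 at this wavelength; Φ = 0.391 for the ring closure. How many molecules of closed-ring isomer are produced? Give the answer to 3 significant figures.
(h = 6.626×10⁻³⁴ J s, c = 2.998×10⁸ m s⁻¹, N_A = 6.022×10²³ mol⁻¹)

Photon energy at 334 nm: hc/λ = (6.626×10⁻³⁴)(2.998×10⁸)/(334×10⁻⁹) = 5.948×10⁻¹⁹ J.
Energy delivered: (0.829 mW)(6300 s) = 5.223 J.
Photons incident: 5.223 / 5.948×10⁻¹⁹ = 8.781×10¹⁸, i.e. 8.781×10¹⁸/6.022×10²³ = 1.458×10⁻⁵ mol.
Fraction absorbed: 1 − 10^(−0.584) = 0.7394.
Photons absorbed: 0.7394 × 1.458×10⁻⁵ = 1.078×10⁻⁵ mol.
Product: Φ × n_abs = 0.391 × 1.078×10⁻⁵ = 4.215×10⁻⁶ mol.
As a count: 4.215×10⁻⁶ × 6.022×10²³ = 2.54×10¹⁸.

2.54×10¹⁸ molecules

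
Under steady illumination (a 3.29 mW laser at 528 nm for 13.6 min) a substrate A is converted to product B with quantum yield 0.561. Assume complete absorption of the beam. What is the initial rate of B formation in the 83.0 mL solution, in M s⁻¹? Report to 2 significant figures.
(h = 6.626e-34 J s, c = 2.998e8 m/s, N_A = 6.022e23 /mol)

9.8e-8 M s⁻¹

Photon energy at 528 nm: hc/λ = (6.626e-34)(2.998e8)/(528e-9) = 3.762e-19 J.
Energy delivered: (3.29 mW)(816 s) = 2.685 J.
Photons incident: 2.685 / 3.762e-19 = 7.137e18, i.e. 7.137e18/6.022e23 = 1.185e-5 mol.
Product formed: 0.561 × 1.185e-5 = 6.648e-6 mol.
Rate: 6.648e-6 mol / (816 s × 0.083 L) = 9.8e-8 M s⁻¹.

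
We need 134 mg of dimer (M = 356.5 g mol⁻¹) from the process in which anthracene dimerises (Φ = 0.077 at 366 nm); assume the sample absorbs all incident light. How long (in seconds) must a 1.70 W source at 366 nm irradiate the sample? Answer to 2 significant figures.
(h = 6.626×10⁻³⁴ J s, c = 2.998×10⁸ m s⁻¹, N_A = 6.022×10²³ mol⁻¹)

t ≈ 940 s

Product: 134 mg / 356.5 g mol⁻¹ = 3.759×10⁻⁴ mol.
Photons that must be absorbed: 3.759×10⁻⁴ / 0.077 = 0.004882 mol.
Photon energy: hc/λ = 5.428×10⁻¹⁹ J; per mole, 3.269×10⁵ J mol⁻¹.
Energy required: 0.004882 × 3.269×10⁵ = 1596 J.
Time: 1596 J / 1.7 W = 940 s.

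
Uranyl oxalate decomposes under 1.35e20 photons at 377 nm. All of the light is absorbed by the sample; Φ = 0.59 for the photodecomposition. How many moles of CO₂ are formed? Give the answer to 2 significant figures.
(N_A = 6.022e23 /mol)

Moles of photons: 1.35e20 / 6.022e23 = 2.242e-4 mol.
Product: Φ × n_abs = 0.59 × 2.242e-4 = 1.323e-4 mol.

1.3e-4 mol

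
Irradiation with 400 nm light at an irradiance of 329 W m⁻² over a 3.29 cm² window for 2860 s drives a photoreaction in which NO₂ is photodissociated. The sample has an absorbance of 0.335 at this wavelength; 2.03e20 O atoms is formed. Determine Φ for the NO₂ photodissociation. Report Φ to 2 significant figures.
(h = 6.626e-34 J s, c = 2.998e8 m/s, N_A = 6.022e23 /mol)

Product: 2.03e20 / 6.022e23 = 3.371e-4 mol.
Photon energy at 400 nm: hc/λ = (6.626e-34)(2.998e8)/(400e-9) = 4.966e-19 J.
Energy delivered: (329 W m⁻²)(3.29e-4 m²)(2860 s) = 309.6 J.
Photons incident: 309.6 / 4.966e-19 = 6.234e20, i.e. 6.234e20/6.022e23 = 0.001035 mol.
Fraction absorbed: 1 − 10^(−0.335) = 0.5376.
Photons absorbed: 0.5376 × 0.001035 = 5.564e-4 mol.
Φ = 3.371e-4 mol / 5.564e-4 mol photons = 0.61.

Φ = 0.61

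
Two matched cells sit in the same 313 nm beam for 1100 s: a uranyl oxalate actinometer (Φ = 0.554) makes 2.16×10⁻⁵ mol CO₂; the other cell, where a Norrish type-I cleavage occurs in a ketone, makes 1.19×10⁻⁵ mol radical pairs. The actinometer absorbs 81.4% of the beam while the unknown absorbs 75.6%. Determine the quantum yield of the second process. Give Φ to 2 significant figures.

Photons absorbed by the actinometer: 2.16×10⁻⁵ / 0.554 = 3.899×10⁻⁵ mol.
Incident flux: 3.899×10⁻⁵ / 0.814 = 4.790×10⁻⁵ einstein.
Absorbed by unknown: 0.756 × 4.790×10⁻⁵ = 3.621×10⁻⁵ mol.
Φ(unknown) = 1.19×10⁻⁵ / 3.621×10⁻⁵ = 0.33.

Φ = 0.33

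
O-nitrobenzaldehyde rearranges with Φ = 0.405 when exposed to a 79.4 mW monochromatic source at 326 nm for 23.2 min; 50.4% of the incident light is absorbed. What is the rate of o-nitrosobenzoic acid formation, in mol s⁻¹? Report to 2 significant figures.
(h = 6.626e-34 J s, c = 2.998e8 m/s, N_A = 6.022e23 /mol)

Photon energy at 326 nm: hc/λ = (6.626e-34)(2.998e8)/(326e-9) = 6.093e-19 J.
Energy delivered: (79.4 mW)(1392 s) = 110.5 J.
Photons incident: 110.5 / 6.093e-19 = 1.814e20, i.e. 1.814e20/6.022e23 = 3.012e-4 mol.
Photons absorbed: 0.504 × 3.012e-4 = 1.518e-4 mol.
Product formed: 0.405 × 1.518e-4 = 6.148e-5 mol.
Rate: 6.148e-5 / 1392 s = 4.4e-8 mol s⁻¹.

4.4e-8 mol s⁻¹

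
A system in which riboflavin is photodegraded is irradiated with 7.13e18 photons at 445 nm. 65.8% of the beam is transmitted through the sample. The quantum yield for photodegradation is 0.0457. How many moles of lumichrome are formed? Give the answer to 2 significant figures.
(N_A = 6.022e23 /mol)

1.9e-7 mol

Moles of photons: 7.13e18 / 6.022e23 = 1.184e-5 mol.
Fraction absorbed: 1 − 65.8/100 = 0.3420.
Photons absorbed: 0.3420 × 1.184e-5 = 4.049e-6 mol.
Product: Φ × n_abs = 0.0457 × 4.049e-6 = 1.850e-7 mol.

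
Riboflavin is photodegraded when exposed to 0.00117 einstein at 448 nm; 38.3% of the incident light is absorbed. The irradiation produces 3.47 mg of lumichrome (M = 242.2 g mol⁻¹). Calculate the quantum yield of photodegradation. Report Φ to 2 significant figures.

Product: 3.47 mg / 242.2 g mol⁻¹ = 1.433×10⁻⁵ mol.
Photons absorbed: 0.383 × 0.00117 = 4.481×10⁻⁴ mol.
Φ = 1.433×10⁻⁵ mol / 4.481×10⁻⁴ mol photons = 0.032.

Φ = 0.032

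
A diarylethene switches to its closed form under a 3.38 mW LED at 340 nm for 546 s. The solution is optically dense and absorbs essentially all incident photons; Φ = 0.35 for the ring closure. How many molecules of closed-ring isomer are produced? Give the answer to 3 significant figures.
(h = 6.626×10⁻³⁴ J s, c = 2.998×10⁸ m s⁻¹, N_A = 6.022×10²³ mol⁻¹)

1.11×10¹⁸ molecules

Photon energy at 340 nm: hc/λ = (6.626×10⁻³⁴)(2.998×10⁸)/(340×10⁻⁹) = 5.843×10⁻¹⁹ J.
Energy delivered: (3.38 mW)(546 s) = 1.845 J.
Photons incident: 1.845 / 5.843×10⁻¹⁹ = 3.158×10¹⁸, i.e. 3.158×10¹⁸/6.022×10²³ = 5.244×10⁻⁶ mol.
Product: Φ × n_abs = 0.35 × 5.244×10⁻⁶ = 1.835×10⁻⁶ mol.
As a count: 1.835×10⁻⁶ × 6.022×10²³ = 1.11×10¹⁸.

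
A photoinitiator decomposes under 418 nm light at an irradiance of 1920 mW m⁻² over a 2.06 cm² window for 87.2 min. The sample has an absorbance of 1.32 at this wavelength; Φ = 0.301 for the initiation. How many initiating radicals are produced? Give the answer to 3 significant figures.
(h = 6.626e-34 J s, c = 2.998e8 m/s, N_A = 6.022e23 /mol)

1.25e18 initiating radicals

Photon energy at 418 nm: hc/λ = (6.626e-34)(2.998e8)/(418e-9) = 4.752e-19 J.
Energy delivered: (1920 mW m⁻²)(2.06e-4 m²)(5232 s) = 2.069 J.
Photons incident: 2.069 / 4.752e-19 = 4.354e18, i.e. 4.354e18/6.022e23 = 7.230e-6 mol.
Fraction absorbed: 1 − 10^(−1.32) = 0.9521.
Photons absorbed: 0.9521 × 7.230e-6 = 6.884e-6 mol.
Product: Φ × n_abs = 0.301 × 6.884e-6 = 2.072e-6 mol.
As a count: 2.072e-6 × 6.022e23 = 1.25e18.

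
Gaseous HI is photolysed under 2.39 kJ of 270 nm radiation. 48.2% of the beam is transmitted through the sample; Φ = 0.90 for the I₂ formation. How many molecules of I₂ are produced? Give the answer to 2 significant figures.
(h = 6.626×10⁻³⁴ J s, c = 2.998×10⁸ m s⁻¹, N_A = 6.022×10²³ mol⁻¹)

Photon energy at 270 nm: hc/λ = (6.626×10⁻³⁴)(2.998×10⁸)/(270×10⁻⁹) = 7.357×10⁻¹⁹ J.
Incident energy: 2.39 kJ = 2390 J.
Photons incident: 2390 / 7.357×10⁻¹⁹ = 3.249×10²¹, i.e. 3.249×10²¹/6.022×10²³ = 0.005395 mol.
Fraction absorbed: 1 − 48.2/100 = 0.5180.
Photons absorbed: 0.5180 × 0.005395 = 0.002795 mol.
Product: Φ × n_abs = 0.90 × 0.002795 = 0.002516 mol.
As a count: 0.002516 × 6.022×10²³ = 1.5×10²¹.

1.5×10²¹ molecules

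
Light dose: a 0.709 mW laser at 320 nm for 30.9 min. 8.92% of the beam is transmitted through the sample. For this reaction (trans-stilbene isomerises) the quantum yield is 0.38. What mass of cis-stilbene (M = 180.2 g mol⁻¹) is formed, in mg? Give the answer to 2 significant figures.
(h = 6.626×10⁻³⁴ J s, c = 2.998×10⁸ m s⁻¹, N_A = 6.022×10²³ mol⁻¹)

Photon energy at 320 nm: hc/λ = (6.626×10⁻³⁴)(2.998×10⁸)/(320×10⁻⁹) = 6.208×10⁻¹⁹ J.
Energy delivered: (0.709 mW)(1854 s) = 1.314 J.
Photons incident: 1.314 / 6.208×10⁻¹⁹ = 2.117×10¹⁸, i.e. 2.117×10¹⁸/6.022×10²³ = 3.515×10⁻⁶ mol.
Fraction absorbed: 1 − 8.92/100 = 0.9108.
Photons absorbed: 0.9108 × 3.515×10⁻⁶ = 3.201×10⁻⁶ mol.
Product: Φ × n_abs = 0.38 × 3.201×10⁻⁶ = 1.216×10⁻⁶ mol.
Mass: 1.216×10⁻⁶ × 180.2 = 2.191×10⁻⁴ g = 0.22 mg.

0.22 mg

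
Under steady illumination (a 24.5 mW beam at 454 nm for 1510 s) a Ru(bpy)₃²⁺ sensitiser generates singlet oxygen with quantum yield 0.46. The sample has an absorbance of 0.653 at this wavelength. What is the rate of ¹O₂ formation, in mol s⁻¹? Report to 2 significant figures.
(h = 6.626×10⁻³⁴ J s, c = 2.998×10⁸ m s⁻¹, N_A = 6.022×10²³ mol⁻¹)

3.3×10⁻⁸ mol s⁻¹

Photon energy at 454 nm: hc/λ = (6.626×10⁻³⁴)(2.998×10⁸)/(454×10⁻⁹) = 4.375×10⁻¹⁹ J.
Energy delivered: (24.5 mW)(1510 s) = 37.00 J.
Photons incident: 37.00 / 4.375×10⁻¹⁹ = 8.457×10¹⁹, i.e. 8.457×10¹⁹/6.022×10²³ = 1.404×10⁻⁴ mol.
Fraction absorbed: 1 − 10^(−0.653) = 0.7777.
Photons absorbed: 0.7777 × 1.404×10⁻⁴ = 1.092×10⁻⁴ mol.
Product formed: 0.46 × 1.092×10⁻⁴ = 5.023×10⁻⁵ mol.
Rate: 5.023×10⁻⁵ / 1510 s = 3.3×10⁻⁸ mol s⁻¹.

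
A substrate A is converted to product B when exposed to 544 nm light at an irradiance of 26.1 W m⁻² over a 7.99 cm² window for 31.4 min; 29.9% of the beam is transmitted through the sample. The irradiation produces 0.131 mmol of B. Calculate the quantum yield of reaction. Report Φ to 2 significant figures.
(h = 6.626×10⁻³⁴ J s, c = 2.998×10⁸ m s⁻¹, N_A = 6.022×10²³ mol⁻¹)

Φ = 1.0

Product: 0.131 mmol = 1.31×10⁻⁴ mol.
Photon energy at 544 nm: hc/λ = (6.626×10⁻³⁴)(2.998×10⁸)/(544×10⁻⁹) = 3.652×10⁻¹⁹ J.
Energy delivered: (26.1 W m⁻²)(7.99×10⁻⁴ m²)(1884 s) = 39.29 J.
Photons incident: 39.29 / 3.652×10⁻¹⁹ = 1.076×10²⁰, i.e. 1.076×10²⁰/6.022×10²³ = 1.787×10⁻⁴ mol.
Fraction absorbed: 1 − 29.9/100 = 0.7010.
Photons absorbed: 0.7010 × 1.787×10⁻⁴ = 1.253×10⁻⁴ mol.
Φ = 1.31×10⁻⁴ mol / 1.253×10⁻⁴ mol photons = 1.0.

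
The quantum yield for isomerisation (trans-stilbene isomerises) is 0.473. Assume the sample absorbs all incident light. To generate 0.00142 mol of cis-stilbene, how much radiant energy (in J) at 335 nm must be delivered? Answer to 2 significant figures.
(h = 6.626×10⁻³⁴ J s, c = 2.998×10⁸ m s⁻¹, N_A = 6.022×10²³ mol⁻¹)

1100 J

Photons that must be absorbed: 0.00142 / 0.473 = 0.003002 mol.
Photon energy: hc/λ = 5.930×10⁻¹⁹ J; per mole, 3.571×10⁵ J mol⁻¹.
Energy required: 0.003002 × 3.571×10⁵ = 1100 J.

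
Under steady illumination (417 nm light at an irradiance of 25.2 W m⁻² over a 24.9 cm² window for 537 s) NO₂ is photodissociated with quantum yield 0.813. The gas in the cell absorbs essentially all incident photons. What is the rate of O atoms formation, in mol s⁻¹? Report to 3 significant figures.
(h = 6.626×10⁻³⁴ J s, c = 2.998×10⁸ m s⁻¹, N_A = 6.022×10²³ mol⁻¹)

Photon energy at 417 nm: hc/λ = (6.626×10⁻³⁴)(2.998×10⁸)/(417×10⁻⁹) = 4.764×10⁻¹⁹ J.
Energy delivered: (25.2 W m⁻²)(24.9×10⁻⁴ m²)(537 s) = 33.70 J.
Photons incident: 33.70 / 4.764×10⁻¹⁹ = 7.074×10¹⁹, i.e. 7.074×10¹⁹/6.022×10²³ = 1.175×10⁻⁴ mol.
Product formed: 0.813 × 1.175×10⁻⁴ = 9.553×10⁻⁵ mol.
Rate: 9.553×10⁻⁵ / 537 s = 1.78×10⁻⁷ mol s⁻¹.

1.78×10⁻⁷ mol s⁻¹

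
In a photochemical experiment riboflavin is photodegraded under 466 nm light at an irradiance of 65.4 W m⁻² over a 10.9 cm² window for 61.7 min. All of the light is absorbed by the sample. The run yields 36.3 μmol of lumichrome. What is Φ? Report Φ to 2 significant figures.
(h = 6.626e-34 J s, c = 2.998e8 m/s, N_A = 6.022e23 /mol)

Product: 36.3 μmol = 3.63e-5 mol.
Photon energy at 466 nm: hc/λ = (6.626e-34)(2.998e8)/(466e-9) = 4.263e-19 J.
Energy delivered: (65.4 W m⁻²)(10.9e-4 m²)(3702 s) = 263.9 J.
Photons incident: 263.9 / 4.263e-19 = 6.190e20, i.e. 6.190e20/6.022e23 = 0.001028 mol.
Φ = 3.63e-5 mol / 0.001028 mol photons = 0.035.

Φ = 0.035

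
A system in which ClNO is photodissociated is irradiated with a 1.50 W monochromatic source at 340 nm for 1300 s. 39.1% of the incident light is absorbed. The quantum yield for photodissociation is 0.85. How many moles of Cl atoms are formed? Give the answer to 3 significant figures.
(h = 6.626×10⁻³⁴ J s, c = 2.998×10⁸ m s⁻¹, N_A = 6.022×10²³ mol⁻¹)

Photon energy at 340 nm: hc/λ = (6.626×10⁻³⁴)(2.998×10⁸)/(340×10⁻⁹) = 5.843×10⁻¹⁹ J.
Energy delivered: (1.50 W)(1300 s) = 1950 J.
Photons incident: 1950 / 5.843×10⁻¹⁹ = 3.337×10²¹, i.e. 3.337×10²¹/6.022×10²³ = 0.005541 mol.
Photons absorbed: 0.391 × 0.005541 = 0.002167 mol.
Product: Φ × n_abs = 0.85 × 0.002167 = 0.001842 mol.

0.00184 mol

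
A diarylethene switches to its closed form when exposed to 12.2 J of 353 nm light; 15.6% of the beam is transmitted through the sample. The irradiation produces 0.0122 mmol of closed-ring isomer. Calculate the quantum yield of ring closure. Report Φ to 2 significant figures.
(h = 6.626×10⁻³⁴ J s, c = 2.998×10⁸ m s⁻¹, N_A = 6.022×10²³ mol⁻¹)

Product: 0.0122 mmol = 1.22×10⁻⁵ mol.
Photon energy at 353 nm: hc/λ = (6.626×10⁻³⁴)(2.998×10⁸)/(353×10⁻⁹) = 5.627×10⁻¹⁹ J.
Photons incident: 12.2 / 5.627×10⁻¹⁹ = 2.168×10¹⁹, i.e. 2.168×10¹⁹/6.022×10²³ = 3.600×10⁻⁵ mol.
Fraction absorbed: 1 − 15.6/100 = 0.8440.
Photons absorbed: 0.8440 × 3.600×10⁻⁵ = 3.038×10⁻⁵ mol.
Φ = 1.22×10⁻⁵ mol / 3.038×10⁻⁵ mol photons = 0.40.

Φ = 0.40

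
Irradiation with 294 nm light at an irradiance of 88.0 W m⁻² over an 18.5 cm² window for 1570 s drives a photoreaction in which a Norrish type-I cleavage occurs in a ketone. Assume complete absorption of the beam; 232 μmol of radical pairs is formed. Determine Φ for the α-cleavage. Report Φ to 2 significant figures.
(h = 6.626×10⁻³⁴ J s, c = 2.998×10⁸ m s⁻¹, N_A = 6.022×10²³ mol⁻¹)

Product: 232 μmol = 2.32×10⁻⁴ mol.
Photon energy at 294 nm: hc/λ = (6.626×10⁻³⁴)(2.998×10⁸)/(294×10⁻⁹) = 6.757×10⁻¹⁹ J.
Energy delivered: (88.0 W m⁻²)(18.5×10⁻⁴ m²)(1570 s) = 255.6 J.
Photons incident: 255.6 / 6.757×10⁻¹⁹ = 3.783×10²⁰, i.e. 3.783×10²⁰/6.022×10²³ = 6.282×10⁻⁴ mol.
Φ = 2.32×10⁻⁴ mol / 6.282×10⁻⁴ mol photons = 0.37.

Φ = 0.37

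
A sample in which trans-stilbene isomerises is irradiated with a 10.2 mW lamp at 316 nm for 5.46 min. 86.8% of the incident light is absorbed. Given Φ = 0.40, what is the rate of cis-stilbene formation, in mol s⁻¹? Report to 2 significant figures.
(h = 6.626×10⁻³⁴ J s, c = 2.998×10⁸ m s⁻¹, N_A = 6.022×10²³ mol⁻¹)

9.4×10⁻⁹ mol s⁻¹

Photon energy at 316 nm: hc/λ = (6.626×10⁻³⁴)(2.998×10⁸)/(316×10⁻⁹) = 6.286×10⁻¹⁹ J.
Energy delivered: (10.2 mW)(327.6 s) = 3.342 J.
Photons incident: 3.342 / 6.286×10⁻¹⁹ = 5.317×10¹⁸, i.e. 5.317×10¹⁸/6.022×10²³ = 8.829×10⁻⁶ mol.
Photons absorbed: 0.868 × 8.829×10⁻⁶ = 7.664×10⁻⁶ mol.
Product formed: 0.40 × 7.664×10⁻⁶ = 3.066×10⁻⁶ mol.
Rate: 3.066×10⁻⁶ / 327.6 s = 9.4×10⁻⁹ mol s⁻¹.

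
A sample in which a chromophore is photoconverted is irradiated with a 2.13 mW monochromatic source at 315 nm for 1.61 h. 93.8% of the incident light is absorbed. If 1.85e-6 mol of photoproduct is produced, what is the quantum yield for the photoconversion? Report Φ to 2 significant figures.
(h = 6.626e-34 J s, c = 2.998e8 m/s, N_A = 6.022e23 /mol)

Φ = 0.061

Photon energy at 315 nm: hc/λ = (6.626e-34)(2.998e8)/(315e-9) = 6.306e-19 J.
Energy delivered: (2.13 mW)(5796 s) = 12.35 J.
Photons incident: 12.35 / 6.306e-19 = 1.958e19, i.e. 1.958e19/6.022e23 = 3.251e-5 mol.
Photons absorbed: 0.938 × 3.251e-5 = 3.049e-5 mol.
Φ = 1.85e-6 mol / 3.049e-5 mol photons = 0.061.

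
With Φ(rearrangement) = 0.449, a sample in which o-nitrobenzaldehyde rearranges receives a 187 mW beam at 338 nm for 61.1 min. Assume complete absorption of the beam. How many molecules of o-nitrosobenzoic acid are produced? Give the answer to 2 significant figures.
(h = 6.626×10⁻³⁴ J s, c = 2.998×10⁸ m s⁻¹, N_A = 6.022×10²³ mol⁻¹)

Photon energy at 338 nm: hc/λ = (6.626×10⁻³⁴)(2.998×10⁸)/(338×10⁻⁹) = 5.877×10⁻¹⁹ J.
Energy delivered: (187 mW)(3666 s) = 685.5 J.
Photons incident: 685.5 / 5.877×10⁻¹⁹ = 1.166×10²¹, i.e. 1.166×10²¹/6.022×10²³ = 0.001936 mol.
Product: Φ × n_abs = 0.449 × 0.001936 = 8.693×10⁻⁴ mol.
As a count: 8.693×10⁻⁴ × 6.022×10²³ = 5.2×10²⁰.

5.2×10²⁰ molecules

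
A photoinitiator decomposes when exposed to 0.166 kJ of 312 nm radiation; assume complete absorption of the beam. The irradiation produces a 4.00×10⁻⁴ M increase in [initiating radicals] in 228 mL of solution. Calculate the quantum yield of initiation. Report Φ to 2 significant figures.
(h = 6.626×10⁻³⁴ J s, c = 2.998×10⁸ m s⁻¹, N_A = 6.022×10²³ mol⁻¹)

Φ = 0.21

Product: (4.00×10⁻⁴ M)(0.228 L) = 9.120×10⁻⁵ mol.
Photon energy at 312 nm: hc/λ = (6.626×10⁻³⁴)(2.998×10⁸)/(312×10⁻⁹) = 6.367×10⁻¹⁹ J.
Incident energy: 0.166 kJ = 166 J.
Photons incident: 166 / 6.367×10⁻¹⁹ = 2.607×10²⁰, i.e. 2.607×10²⁰/6.022×10²³ = 4.329×10⁻⁴ mol.
Φ = 9.120×10⁻⁵ mol / 4.329×10⁻⁴ mol photons = 0.21.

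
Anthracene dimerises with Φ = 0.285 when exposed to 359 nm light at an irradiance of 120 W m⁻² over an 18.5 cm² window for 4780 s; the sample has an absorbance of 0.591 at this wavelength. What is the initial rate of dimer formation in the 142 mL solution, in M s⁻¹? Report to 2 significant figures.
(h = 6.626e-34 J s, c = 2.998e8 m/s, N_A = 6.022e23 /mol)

Photon energy at 359 nm: hc/λ = (6.626e-34)(2.998e8)/(359e-9) = 5.533e-19 J.
Energy delivered: (120 W m⁻²)(18.5e-4 m²)(4780 s) = 1061 J.
Photons incident: 1061 / 5.533e-19 = 1.918e21, i.e. 1.918e21/6.022e23 = 0.003185 mol.
Fraction absorbed: 1 − 10^(−0.591) = 0.7436.
Photons absorbed: 0.7436 × 0.003185 = 0.002368 mol.
Product formed: 0.285 × 0.002368 = 6.749e-4 mol.
Rate: 6.749e-4 mol / (4780 s × 0.142 L) = 9.9e-7 M s⁻¹.

9.9e-7 M s⁻¹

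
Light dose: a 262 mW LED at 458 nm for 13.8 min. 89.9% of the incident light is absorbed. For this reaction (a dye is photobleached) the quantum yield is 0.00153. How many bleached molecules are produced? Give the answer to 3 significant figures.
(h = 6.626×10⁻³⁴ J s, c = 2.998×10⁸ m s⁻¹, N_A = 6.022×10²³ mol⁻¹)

Photon energy at 458 nm: hc/λ = (6.626×10⁻³⁴)(2.998×10⁸)/(458×10⁻⁹) = 4.337×10⁻¹⁹ J.
Energy delivered: (262 mW)(828 s) = 216.9 J.
Photons incident: 216.9 / 4.337×10⁻¹⁹ = 5.001×10²⁰, i.e. 5.001×10²⁰/6.022×10²³ = 8.305×10⁻⁴ mol.
Photons absorbed: 0.899 × 8.305×10⁻⁴ = 7.466×10⁻⁴ mol.
Product: Φ × n_abs = 0.00153 × 7.466×10⁻⁴ = 1.142×10⁻⁶ mol.
As a count: 1.142×10⁻⁶ × 6.022×10²³ = 6.88×10¹⁷.

6.88×10¹⁷ bleached molecules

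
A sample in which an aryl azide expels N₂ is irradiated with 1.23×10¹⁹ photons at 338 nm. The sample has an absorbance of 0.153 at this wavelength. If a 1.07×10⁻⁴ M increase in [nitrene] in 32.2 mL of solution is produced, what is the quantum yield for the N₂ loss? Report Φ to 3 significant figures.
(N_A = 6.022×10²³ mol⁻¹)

Product: (1.07×10⁻⁴ M)(0.0322 L) = 3.445×10⁻⁶ mol.
Moles of photons: 1.23×10¹⁹ / 6.022×10²³ = 2.043×10⁻⁵ mol.
Fraction absorbed: 1 − 10^(−0.153) = 0.2969.
Photons absorbed: 0.2969 × 2.043×10⁻⁵ = 6.066×10⁻⁶ mol.
Φ = 3.445×10⁻⁶ mol / 6.066×10⁻⁶ mol photons = 0.568.

Φ = 0.568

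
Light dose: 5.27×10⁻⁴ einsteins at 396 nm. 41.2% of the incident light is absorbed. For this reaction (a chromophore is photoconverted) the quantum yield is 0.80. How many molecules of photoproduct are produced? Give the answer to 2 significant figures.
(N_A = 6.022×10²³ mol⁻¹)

Photons absorbed: 0.412 × 5.27×10⁻⁴ = 2.171×10⁻⁴ mol.
Product: Φ × n_abs = 0.80 × 2.171×10⁻⁴ = 1.737×10⁻⁴ mol.
As a count: 1.737×10⁻⁴ × 6.022×10²³ = 1.0×10²⁰.

1.0×10²⁰ molecules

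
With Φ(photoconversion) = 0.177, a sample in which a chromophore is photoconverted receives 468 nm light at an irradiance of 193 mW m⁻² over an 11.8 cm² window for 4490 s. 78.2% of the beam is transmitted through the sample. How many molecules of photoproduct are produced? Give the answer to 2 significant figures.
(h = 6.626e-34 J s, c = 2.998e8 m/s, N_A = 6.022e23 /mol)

Photon energy at 468 nm: hc/λ = (6.626e-34)(2.998e8)/(468e-9) = 4.245e-19 J.
Energy delivered: (193 mW m⁻²)(11.8e-4 m²)(4490 s) = 1.023 J.
Photons incident: 1.023 / 4.245e-19 = 2.410e18, i.e. 2.410e18/6.022e23 = 4.002e-6 mol.
Fraction absorbed: 1 − 78.2/100 = 0.2180.
Photons absorbed: 0.2180 × 4.002e-6 = 8.724e-7 mol.
Product: Φ × n_abs = 0.177 × 8.724e-7 = 1.544e-7 mol.
As a count: 1.544e-7 × 6.022e23 = 9.3e16.

9.3e16 molecules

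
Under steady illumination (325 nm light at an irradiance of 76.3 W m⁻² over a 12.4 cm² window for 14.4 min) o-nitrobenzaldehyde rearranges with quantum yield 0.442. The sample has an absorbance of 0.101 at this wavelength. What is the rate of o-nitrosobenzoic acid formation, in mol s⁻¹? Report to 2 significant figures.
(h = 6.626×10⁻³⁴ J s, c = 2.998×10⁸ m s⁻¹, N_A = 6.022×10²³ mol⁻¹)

2.4×10⁻⁸ mol s⁻¹

Photon energy at 325 nm: hc/λ = (6.626×10⁻³⁴)(2.998×10⁸)/(325×10⁻⁹) = 6.112×10⁻¹⁹ J.
Energy delivered: (76.3 W m⁻²)(12.4×10⁻⁴ m²)(864 s) = 81.74 J.
Photons incident: 81.74 / 6.112×10⁻¹⁹ = 1.337×10²⁰, i.e. 1.337×10²⁰/6.022×10²³ = 2.220×10⁻⁴ mol.
Fraction absorbed: 1 − 10^(−0.101) = 0.2075.
Photons absorbed: 0.2075 × 2.220×10⁻⁴ = 4.607×10⁻⁵ mol.
Product formed: 0.442 × 4.607×10⁻⁵ = 2.036×10⁻⁵ mol.
Rate: 2.036×10⁻⁵ / 864 s = 2.4×10⁻⁸ mol s⁻¹.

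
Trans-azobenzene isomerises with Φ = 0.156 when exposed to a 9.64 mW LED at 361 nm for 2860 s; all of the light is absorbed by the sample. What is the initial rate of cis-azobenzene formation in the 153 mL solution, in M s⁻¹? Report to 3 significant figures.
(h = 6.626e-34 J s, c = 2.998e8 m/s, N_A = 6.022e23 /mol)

2.97e-8 M s⁻¹

Photon energy at 361 nm: hc/λ = (6.626e-34)(2.998e8)/(361e-9) = 5.503e-19 J.
Energy delivered: (9.64 mW)(2860 s) = 27.57 J.
Photons incident: 27.57 / 5.503e-19 = 5.010e19, i.e. 5.010e19/6.022e23 = 8.319e-5 mol.
Product formed: 0.156 × 8.319e-5 = 1.298e-5 mol.
Rate: 1.298e-5 mol / (2860 s × 0.153 L) = 2.97e-8 M s⁻¹.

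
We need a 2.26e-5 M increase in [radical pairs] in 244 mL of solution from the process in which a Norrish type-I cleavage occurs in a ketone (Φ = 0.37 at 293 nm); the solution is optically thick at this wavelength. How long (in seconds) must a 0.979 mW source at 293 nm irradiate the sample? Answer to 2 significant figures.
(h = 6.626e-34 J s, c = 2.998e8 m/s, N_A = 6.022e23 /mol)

t ≈ 6200 s

Product: (2.26e-5 M)(0.244 L) = 5.514e-6 mol.
Photons that must be absorbed: 5.514e-6 / 0.37 = 1.490e-5 mol.
Photon energy: hc/λ = 6.780e-19 J; per mole, 4.083e5 J mol⁻¹.
Energy required: 1.490e-5 × 4.083e5 = 6.084 J.
Time: 6.084 J / 0.000979 W = 6200 s.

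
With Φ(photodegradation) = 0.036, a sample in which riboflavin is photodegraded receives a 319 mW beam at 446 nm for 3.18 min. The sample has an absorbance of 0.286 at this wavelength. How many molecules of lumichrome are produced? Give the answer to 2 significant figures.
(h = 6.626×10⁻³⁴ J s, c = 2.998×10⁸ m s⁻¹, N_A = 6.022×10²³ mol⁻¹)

2.4×10¹⁸ molecules

Photon energy at 446 nm: hc/λ = (6.626×10⁻³⁴)(2.998×10⁸)/(446×10⁻⁹) = 4.454×10⁻¹⁹ J.
Energy delivered: (319 mW)(190.8 s) = 60.87 J.
Photons incident: 60.87 / 4.454×10⁻¹⁹ = 1.367×10²⁰, i.e. 1.367×10²⁰/6.022×10²³ = 2.270×10⁻⁴ mol.
Fraction absorbed: 1 − 10^(−0.286) = 0.4824.
Photons absorbed: 0.4824 × 2.270×10⁻⁴ = 1.095×10⁻⁴ mol.
Product: Φ × n_abs = 0.036 × 1.095×10⁻⁴ = 3.942×10⁻⁶ mol.
As a count: 3.942×10⁻⁶ × 6.022×10²³ = 2.4×10¹⁸.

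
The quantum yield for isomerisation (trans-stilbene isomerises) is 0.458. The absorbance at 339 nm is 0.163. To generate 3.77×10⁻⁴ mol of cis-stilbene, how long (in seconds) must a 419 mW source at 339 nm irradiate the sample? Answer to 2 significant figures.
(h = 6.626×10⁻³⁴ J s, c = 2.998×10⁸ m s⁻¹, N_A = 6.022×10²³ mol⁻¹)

t ≈ 2200 s

Photons that must be absorbed: 3.77×10⁻⁴ / 0.458 = 8.231×10⁻⁴ mol.
Fraction absorbed: 1 − 10^(−0.163) = 0.3129.
Incident photons needed: 8.231×10⁻⁴ / 0.3129 = 0.002631 mol.
Photon energy: hc/λ = 5.860×10⁻¹⁹ J; per mole, 3.529×10⁵ J mol⁻¹.
Energy required: 0.002631 × 3.529×10⁵ = 928.5 J.
Time: 928.5 J / 0.419 W = 2200 s.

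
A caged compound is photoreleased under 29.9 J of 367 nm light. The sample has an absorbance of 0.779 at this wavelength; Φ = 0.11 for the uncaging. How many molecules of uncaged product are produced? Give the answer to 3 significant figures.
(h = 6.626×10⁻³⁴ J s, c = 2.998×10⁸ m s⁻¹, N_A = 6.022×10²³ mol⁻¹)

5.07×10¹⁸ molecules

Photon energy at 367 nm: hc/λ = (6.626×10⁻³⁴)(2.998×10⁸)/(367×10⁻⁹) = 5.413×10⁻¹⁹ J.
Photons incident: 29.9 / 5.413×10⁻¹⁹ = 5.524×10¹⁹, i.e. 5.524×10¹⁹/6.022×10²³ = 9.173×10⁻⁵ mol.
Fraction absorbed: 1 − 10^(−0.779) = 0.8337.
Photons absorbed: 0.8337 × 9.173×10⁻⁵ = 7.648×10⁻⁵ mol.
Product: Φ × n_abs = 0.11 × 7.648×10⁻⁵ = 8.413×10⁻⁶ mol.
As a count: 8.413×10⁻⁶ × 6.022×10²³ = 5.07×10¹⁸.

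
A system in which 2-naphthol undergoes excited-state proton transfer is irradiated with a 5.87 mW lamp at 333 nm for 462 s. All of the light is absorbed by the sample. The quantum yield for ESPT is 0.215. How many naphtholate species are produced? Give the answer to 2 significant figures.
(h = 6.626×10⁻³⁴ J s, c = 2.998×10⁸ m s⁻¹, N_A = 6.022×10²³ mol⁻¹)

9.8×10¹⁷ species

Photon energy at 333 nm: hc/λ = (6.626×10⁻³⁴)(2.998×10⁸)/(333×10⁻⁹) = 5.965×10⁻¹⁹ J.
Energy delivered: (5.87 mW)(462 s) = 2.712 J.
Photons incident: 2.712 / 5.965×10⁻¹⁹ = 4.547×10¹⁸, i.e. 4.547×10¹⁸/6.022×10²³ = 7.551×10⁻⁶ mol.
Product: Φ × n_abs = 0.215 × 7.551×10⁻⁶ = 1.623×10⁻⁶ mol.
As a count: 1.623×10⁻⁶ × 6.022×10²³ = 9.8×10¹⁷.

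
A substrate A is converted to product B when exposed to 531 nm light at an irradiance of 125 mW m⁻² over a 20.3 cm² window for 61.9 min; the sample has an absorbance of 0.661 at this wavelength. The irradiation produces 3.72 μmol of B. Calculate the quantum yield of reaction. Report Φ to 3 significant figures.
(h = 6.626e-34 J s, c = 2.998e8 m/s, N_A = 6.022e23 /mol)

Φ = 1.14

Product: 3.72 μmol = 3.72e-6 mol.
Photon energy at 531 nm: hc/λ = (6.626e-34)(2.998e8)/(531e-9) = 3.741e-19 J.
Energy delivered: (125 mW m⁻²)(20.3e-4 m²)(3714 s) = 0.9424 J.
Photons incident: 0.9424 / 3.741e-19 = 2.519e18, i.e. 2.519e18/6.022e23 = 4.183e-6 mol.
Fraction absorbed: 1 − 10^(−0.661) = 0.7817.
Photons absorbed: 0.7817 × 4.183e-6 = 3.270e-6 mol.
Φ = 3.72e-6 mol / 3.270e-6 mol photons = 1.14.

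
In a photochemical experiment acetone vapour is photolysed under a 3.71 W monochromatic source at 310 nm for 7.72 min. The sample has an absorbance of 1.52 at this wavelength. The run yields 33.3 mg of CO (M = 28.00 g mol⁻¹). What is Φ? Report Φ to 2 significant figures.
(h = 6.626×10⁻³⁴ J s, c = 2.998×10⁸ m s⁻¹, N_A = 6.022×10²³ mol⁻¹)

Product: 33.3 mg / 28.00 g mol⁻¹ = 0.001189 mol.
Photon energy at 310 nm: hc/λ = (6.626×10⁻³⁴)(2.998×10⁸)/(310×10⁻⁹) = 6.408×10⁻¹⁹ J.
Energy delivered: (3.71 W)(463.2 s) = 1718 J.
Photons incident: 1718 / 6.408×10⁻¹⁹ = 2.681×10²¹, i.e. 2.681×10²¹/6.022×10²³ = 0.004452 mol.
Fraction absorbed: 1 − 10^(−1.52) = 0.9698.
Photons absorbed: 0.9698 × 0.004452 = 0.004318 mol.
Φ = 0.001189 mol / 0.004318 mol photons = 0.28.

Φ = 0.28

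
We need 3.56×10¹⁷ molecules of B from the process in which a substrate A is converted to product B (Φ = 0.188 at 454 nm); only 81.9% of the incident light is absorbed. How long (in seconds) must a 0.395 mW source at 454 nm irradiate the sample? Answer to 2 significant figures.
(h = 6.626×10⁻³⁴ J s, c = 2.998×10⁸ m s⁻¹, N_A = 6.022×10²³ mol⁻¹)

t ≈ 2600 s

Product: 3.56×10¹⁷ / 6.022×10²³ = 5.912×10⁻⁷ mol.
Photons that must be absorbed: 5.912×10⁻⁷ / 0.188 = 3.145×10⁻⁶ mol.
Incident photons needed: 3.145×10⁻⁶ / 0.819 = 3.840×10⁻⁶ mol.
Photon energy: hc/λ = 4.375×10⁻¹⁹ J; per mole, 2.635×10⁵ J mol⁻¹.
Energy required: 3.840×10⁻⁶ × 2.635×10⁵ = 1.012 J.
Time: 1.012 J / 0.000395 W = 2600 s.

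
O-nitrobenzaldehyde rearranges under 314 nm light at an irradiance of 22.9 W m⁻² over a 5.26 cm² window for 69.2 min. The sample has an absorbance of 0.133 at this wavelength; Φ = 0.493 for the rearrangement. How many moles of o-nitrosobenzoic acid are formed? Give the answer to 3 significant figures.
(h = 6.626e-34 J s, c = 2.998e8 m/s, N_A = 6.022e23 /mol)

1.71e-5 mol

Photon energy at 314 nm: hc/λ = (6.626e-34)(2.998e8)/(314e-9) = 6.326e-19 J.
Energy delivered: (22.9 W m⁻²)(5.26e-4 m²)(4152 s) = 50.01 J.
Photons incident: 50.01 / 6.326e-19 = 7.905e19, i.e. 7.905e19/6.022e23 = 1.313e-4 mol.
Fraction absorbed: 1 − 10^(−0.133) = 0.2638.
Photons absorbed: 0.2638 × 1.313e-4 = 3.464e-5 mol.
Product: Φ × n_abs = 0.493 × 3.464e-5 = 1.708e-5 mol.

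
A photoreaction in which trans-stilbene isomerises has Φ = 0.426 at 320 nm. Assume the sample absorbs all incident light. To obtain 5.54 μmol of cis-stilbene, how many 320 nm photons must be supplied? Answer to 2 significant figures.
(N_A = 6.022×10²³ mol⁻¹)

7.8×10¹⁸ photons

Product: 5.54 μmol = 5.54×10⁻⁶ mol.
Photons that must be absorbed: 5.54×10⁻⁶ / 0.426 = 1.300×10⁻⁵ mol.
Photon count: 1.300×10⁻⁵ × 6.022×10²³ = 7.8×10¹⁸.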